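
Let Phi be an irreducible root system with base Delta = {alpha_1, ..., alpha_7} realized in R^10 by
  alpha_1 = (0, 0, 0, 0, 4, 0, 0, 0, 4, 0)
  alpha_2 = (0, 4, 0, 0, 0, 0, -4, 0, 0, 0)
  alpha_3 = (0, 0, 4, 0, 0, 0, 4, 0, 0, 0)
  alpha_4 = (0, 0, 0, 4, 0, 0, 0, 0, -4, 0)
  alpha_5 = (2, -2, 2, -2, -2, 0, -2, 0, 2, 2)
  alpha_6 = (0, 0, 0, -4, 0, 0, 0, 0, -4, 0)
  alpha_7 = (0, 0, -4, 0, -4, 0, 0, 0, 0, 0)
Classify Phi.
E_7

Compute the Cartan integers a_ij = 2(alpha_i, alpha_j)/(alpha_j, alpha_j); the resulting 7x7 Cartan matrix is
[[2, 0, 0, -1, 0, -1, -1], [0, 2, -1, 0, 0, 0, 0], [0, -1, 2, 0, 0, 0, -1], [-1, 0, 0, 2, -1, 0, 0], [0, 0, 0, -1, 2, 0, 0], [-1, 0, 0, 0, 0, 2, 0], [-1, 0, -1, 0, 0, 0, 2]].
All simple roots have the same length, so the diagram is simply laced. The associated Dynkin diagram is a chain of 6 nodes with one extra node attached to the third node from one end (E_7), so the type is E_7.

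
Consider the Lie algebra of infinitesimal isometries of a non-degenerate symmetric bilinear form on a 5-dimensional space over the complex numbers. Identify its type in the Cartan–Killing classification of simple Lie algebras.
This is so(5) with 5 odd, which has dimension 5(5-1)/2 = 10 and rank (5-1)/2 = 2. In the classification of classical Lie algebras, the orthogonal algebra so(2n+1) in an odd number of variables has type B_n; here n = 2, so the Dynkin diagram is a chain of 2 nodes with a double edge at one end; the terminal node there is the unique short simple root (B_2). Hence the type is B_2.

type B_2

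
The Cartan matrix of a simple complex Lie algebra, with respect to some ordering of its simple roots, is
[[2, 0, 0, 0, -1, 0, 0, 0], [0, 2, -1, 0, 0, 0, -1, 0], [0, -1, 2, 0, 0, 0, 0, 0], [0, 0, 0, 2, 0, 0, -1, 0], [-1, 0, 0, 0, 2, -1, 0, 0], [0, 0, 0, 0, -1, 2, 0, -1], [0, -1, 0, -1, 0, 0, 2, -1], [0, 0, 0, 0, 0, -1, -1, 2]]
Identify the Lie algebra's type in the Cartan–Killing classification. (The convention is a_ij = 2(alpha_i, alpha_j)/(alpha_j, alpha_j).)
The matrix has rank 8 with 2's on the diagonal. Reading the off-diagonal entries as Dynkin edges (a single edge where a_ij = a_ji = -1; a double or triple edge where a_ij * a_ji = 2 or 3), the diagram is a chain of 7 nodes with one extra node attached to the third node from one end (E_8). One simple-root ordering that puts it in standard form is (alpha_3, alpha_4, alpha_2, alpha_7, alpha_8, alpha_6, alpha_5, alpha_1). So the algebra is type E_8.

E_8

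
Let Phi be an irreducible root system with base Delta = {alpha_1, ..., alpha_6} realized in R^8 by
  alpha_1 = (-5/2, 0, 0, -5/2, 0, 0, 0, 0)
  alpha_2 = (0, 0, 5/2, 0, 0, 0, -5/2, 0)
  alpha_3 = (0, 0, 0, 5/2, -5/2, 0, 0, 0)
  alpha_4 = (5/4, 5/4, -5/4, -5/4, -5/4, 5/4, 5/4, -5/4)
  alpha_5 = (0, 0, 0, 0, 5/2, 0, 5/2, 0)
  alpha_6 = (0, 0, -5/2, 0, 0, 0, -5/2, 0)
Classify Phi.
Compute the Cartan integers a_ij = 2(alpha_i, alpha_j)/(alpha_j, alpha_j); the resulting 6x6 Cartan matrix is
[[2, 0, -1, 0, 0, 0], [0, 2, 0, -1, -1, 0], [-1, 0, 2, 0, -1, 0], [0, -1, 0, 2, 0, 0], [0, -1, -1, 0, 2, -1], [0, 0, 0, 0, -1, 2]].
All simple roots have the same length, so the diagram is simply laced. The associated Dynkin diagram is a chain of 5 nodes with one extra node attached to the third node from one end (E_6), so the type is E_6.

type E_6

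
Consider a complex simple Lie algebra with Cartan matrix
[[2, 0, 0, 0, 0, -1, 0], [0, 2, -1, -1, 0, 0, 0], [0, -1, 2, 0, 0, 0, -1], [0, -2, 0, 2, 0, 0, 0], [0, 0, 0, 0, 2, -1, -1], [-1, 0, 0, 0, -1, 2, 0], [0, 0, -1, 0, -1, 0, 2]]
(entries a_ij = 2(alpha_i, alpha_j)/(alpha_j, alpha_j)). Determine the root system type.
The matrix has rank 7 with 2's on the diagonal. Reading the off-diagonal entries as Dynkin edges (a single edge where a_ij = a_ji = -1; a double or triple edge where a_ij * a_ji = 2 or 3), the diagram is a chain of 7 nodes with a double edge at one end; the terminal node there is the unique long simple root (C_7). One simple-root ordering that puts it in standard form is (alpha_1, alpha_6, alpha_5, alpha_7, alpha_3, alpha_2, alpha_4). So the algebra is type C_7, i.e. sp(14).

C_7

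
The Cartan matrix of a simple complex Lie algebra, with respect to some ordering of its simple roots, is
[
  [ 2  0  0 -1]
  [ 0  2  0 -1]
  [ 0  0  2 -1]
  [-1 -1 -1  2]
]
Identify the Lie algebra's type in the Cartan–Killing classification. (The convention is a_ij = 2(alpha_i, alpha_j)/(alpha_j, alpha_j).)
D_4

The matrix has rank 4 with 2's on the diagonal. Reading the off-diagonal entries as Dynkin edges (a single edge where a_ij = a_ji = -1; a double or triple edge where a_ij * a_ji = 2 or 3), the diagram is a chain of 2 nodes with a fork of two nodes at one end (D_4). One simple-root ordering that puts it in standard form is (alpha_2, alpha_4, alpha_1, alpha_3). So the algebra is type D_4, i.e. so(8).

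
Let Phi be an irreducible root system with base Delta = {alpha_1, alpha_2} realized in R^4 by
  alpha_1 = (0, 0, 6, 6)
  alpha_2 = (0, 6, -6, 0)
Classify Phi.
A_2

Compute the Cartan integers a_ij = 2(alpha_i, alpha_j)/(alpha_j, alpha_j); the resulting 2x2 Cartan matrix is
[[2, -1], [-1, 2]].
All simple roots have the same length, so the diagram is simply laced. The associated Dynkin diagram is a chain of 2 nodes with single edges (A_2), so the type is A_2 (the algebra sl(3)).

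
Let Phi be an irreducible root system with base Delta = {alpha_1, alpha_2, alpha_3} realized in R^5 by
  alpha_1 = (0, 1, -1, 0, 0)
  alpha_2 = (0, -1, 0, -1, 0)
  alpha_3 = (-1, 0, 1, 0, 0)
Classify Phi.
type A_3

Compute the Cartan integers a_ij = 2(alpha_i, alpha_j)/(alpha_j, alpha_j); the resulting 3x3 Cartan matrix is
[[2, -1, -1], [-1, 2, 0], [-1, 0, 2]].
All simple roots have the same length, so the diagram is simply laced. The associated Dynkin diagram is a chain of 3 nodes with single edges (A_3), so the type is A_3 (the algebra sl(4)).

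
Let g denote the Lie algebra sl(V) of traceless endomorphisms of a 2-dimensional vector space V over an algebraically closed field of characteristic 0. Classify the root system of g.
A1

This is sl(2), which has dimension 2^2 - 1 = 3 and rank 2 - 1 = 1 (a Cartan subalgebra is the diagonal traceless matrices). In the classification of classical Lie algebras, the special linear algebra sl(n+1) has type A_n; here n = 1, so the Dynkin diagram is a chain of 1 nodes with single edges (A_1). Hence the type is A_1.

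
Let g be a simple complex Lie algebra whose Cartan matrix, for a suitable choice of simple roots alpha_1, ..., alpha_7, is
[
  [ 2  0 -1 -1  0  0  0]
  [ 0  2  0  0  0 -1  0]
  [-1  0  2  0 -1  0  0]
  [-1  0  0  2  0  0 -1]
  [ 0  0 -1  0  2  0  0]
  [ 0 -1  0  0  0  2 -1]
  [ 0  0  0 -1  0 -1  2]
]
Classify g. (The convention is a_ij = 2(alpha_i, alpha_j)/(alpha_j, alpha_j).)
The matrix has rank 7 with 2's on the diagonal. Reading the off-diagonal entries as Dynkin edges (a single edge where a_ij = a_ji = -1; a double or triple edge where a_ij * a_ji = 2 or 3), the diagram is a chain of 7 nodes with single edges (A_7). One simple-root ordering that puts it in standard form is (alpha_2, alpha_6, alpha_7, alpha_4, alpha_1, alpha_3, alpha_5). So the algebra is type A_7, i.e. sl(8).

A_7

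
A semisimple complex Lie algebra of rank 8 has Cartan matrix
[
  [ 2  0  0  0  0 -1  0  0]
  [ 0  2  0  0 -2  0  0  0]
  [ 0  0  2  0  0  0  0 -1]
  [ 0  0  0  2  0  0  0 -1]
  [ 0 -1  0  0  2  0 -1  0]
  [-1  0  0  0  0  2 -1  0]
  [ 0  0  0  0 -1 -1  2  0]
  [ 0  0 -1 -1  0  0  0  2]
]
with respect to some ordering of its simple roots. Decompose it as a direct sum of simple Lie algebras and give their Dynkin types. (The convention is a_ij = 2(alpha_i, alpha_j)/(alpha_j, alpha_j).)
A3 ⊕ C5

The diagram associated to this matrix has two connected components: the simple roots {alpha_3, alpha_4, alpha_8} form a chain of 3 nodes with single edges (A_3), and {alpha_1, alpha_2, alpha_5, alpha_6, alpha_7} form a chain of 5 nodes with a double edge at one end; the terminal node there is the unique long simple root (C_5). A semisimple Lie algebra decomposes uniquely as the direct sum of simple ideals, one per connected component of its Dynkin diagram, so g ≅ A_3 ⊕ C_5 (dimension 15 + 55 = 70).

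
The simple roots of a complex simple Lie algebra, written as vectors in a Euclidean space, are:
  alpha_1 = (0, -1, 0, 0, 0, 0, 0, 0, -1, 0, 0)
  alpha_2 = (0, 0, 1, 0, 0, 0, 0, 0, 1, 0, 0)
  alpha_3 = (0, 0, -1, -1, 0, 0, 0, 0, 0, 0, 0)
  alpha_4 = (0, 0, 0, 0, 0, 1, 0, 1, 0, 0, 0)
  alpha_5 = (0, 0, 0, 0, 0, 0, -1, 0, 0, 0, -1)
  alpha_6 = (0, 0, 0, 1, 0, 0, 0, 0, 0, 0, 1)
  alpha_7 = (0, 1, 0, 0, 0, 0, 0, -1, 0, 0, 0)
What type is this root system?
A_7

Compute the Cartan integers a_ij = 2(alpha_i, alpha_j)/(alpha_j, alpha_j); the resulting 7x7 Cartan matrix is
[[2, -1, 0, 0, 0, 0, -1], [-1, 2, -1, 0, 0, 0, 0], [0, -1, 2, 0, 0, -1, 0], [0, 0, 0, 2, 0, 0, -1], [0, 0, 0, 0, 2, -1, 0], [0, 0, -1, 0, -1, 2, 0], [-1, 0, 0, -1, 0, 0, 2]].
All simple roots have the same length, so the diagram is simply laced. The associated Dynkin diagram is a chain of 7 nodes with single edges (A_7), so the type is A_7 (the algebra sl(8)).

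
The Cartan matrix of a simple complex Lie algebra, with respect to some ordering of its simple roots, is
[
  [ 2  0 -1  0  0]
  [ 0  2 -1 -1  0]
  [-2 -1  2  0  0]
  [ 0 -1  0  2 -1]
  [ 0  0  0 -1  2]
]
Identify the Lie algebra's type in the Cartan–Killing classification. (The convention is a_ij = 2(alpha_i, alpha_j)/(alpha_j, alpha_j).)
B_5 (so(11))

The matrix has rank 5 with 2's on the diagonal. Reading the off-diagonal entries as Dynkin edges (a single edge where a_ij = a_ji = -1; a double or triple edge where a_ij * a_ji = 2 or 3), the diagram is a chain of 5 nodes with a double edge at one end; the terminal node there is the unique short simple root (B_5). One simple-root ordering that puts it in standard form is (alpha_5, alpha_4, alpha_2, alpha_3, alpha_1). So the algebra is type B_5, i.e. so(11).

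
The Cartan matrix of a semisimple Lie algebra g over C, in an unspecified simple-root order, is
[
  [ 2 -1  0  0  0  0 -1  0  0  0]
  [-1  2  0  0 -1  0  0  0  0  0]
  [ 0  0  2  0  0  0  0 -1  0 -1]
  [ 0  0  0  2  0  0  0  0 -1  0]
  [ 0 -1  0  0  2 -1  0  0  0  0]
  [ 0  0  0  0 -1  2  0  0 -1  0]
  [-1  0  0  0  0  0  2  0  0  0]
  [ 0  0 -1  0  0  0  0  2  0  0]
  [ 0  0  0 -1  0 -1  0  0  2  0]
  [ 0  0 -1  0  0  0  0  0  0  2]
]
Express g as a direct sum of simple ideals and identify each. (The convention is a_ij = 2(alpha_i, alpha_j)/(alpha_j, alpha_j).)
A_3 (sl(4)) ⊕ A_7 (sl(8))

The diagram associated to this matrix has two connected components: the simple roots {alpha_3, alpha_8, alpha_10} form a chain of 3 nodes with single edges (A_3), and {alpha_1, alpha_2, alpha_4, alpha_5, alpha_6, alpha_7, alpha_9} form a chain of 7 nodes with single edges (A_7). A semisimple Lie algebra decomposes uniquely as the direct sum of simple ideals, one per connected component of its Dynkin diagram, so g ≅ A_3 ⊕ A_7 (dimension 15 + 63 = 78).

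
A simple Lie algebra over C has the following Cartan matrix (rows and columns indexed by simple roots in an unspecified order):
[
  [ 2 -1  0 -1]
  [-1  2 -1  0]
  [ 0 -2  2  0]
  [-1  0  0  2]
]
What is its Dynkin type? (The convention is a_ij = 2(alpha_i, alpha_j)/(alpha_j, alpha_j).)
The matrix has rank 4 with 2's on the diagonal. Reading the off-diagonal entries as Dynkin edges (a single edge where a_ij = a_ji = -1; a double or triple edge where a_ij * a_ji = 2 or 3), the diagram is a chain of 4 nodes with a double edge at one end; the terminal node there is the unique long simple root (C_4). One simple-root ordering that puts it in standard form is (alpha_4, alpha_1, alpha_2, alpha_3). So the algebra is type C_4, i.e. sp(8).

C4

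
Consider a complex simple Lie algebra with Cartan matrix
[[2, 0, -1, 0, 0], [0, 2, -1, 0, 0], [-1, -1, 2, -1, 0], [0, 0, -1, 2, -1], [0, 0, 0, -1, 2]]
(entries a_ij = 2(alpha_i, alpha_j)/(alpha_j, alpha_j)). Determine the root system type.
type D_5

The matrix has rank 5 with 2's on the diagonal. Reading the off-diagonal entries as Dynkin edges (a single edge where a_ij = a_ji = -1; a double or triple edge where a_ij * a_ji = 2 or 3), the diagram is a chain of 3 nodes with a fork of two nodes at one end (D_5). One simple-root ordering that puts it in standard form is (alpha_5, alpha_4, alpha_3, alpha_1, alpha_2). So the algebra is type D_5, i.e. so(10).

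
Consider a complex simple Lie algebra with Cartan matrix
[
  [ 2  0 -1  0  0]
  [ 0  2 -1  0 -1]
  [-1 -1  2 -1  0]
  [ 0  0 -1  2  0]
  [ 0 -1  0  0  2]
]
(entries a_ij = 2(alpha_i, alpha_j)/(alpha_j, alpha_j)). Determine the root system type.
The matrix has rank 5 with 2's on the diagonal. Reading the off-diagonal entries as Dynkin edges (a single edge where a_ij = a_ji = -1; a double or triple edge where a_ij * a_ji = 2 or 3), the diagram is a chain of 3 nodes with a fork of two nodes at one end (D_5). One simple-root ordering that puts it in standard form is (alpha_5, alpha_2, alpha_3, alpha_4, alpha_1). So the algebra is type D_5, i.e. so(10).

D_5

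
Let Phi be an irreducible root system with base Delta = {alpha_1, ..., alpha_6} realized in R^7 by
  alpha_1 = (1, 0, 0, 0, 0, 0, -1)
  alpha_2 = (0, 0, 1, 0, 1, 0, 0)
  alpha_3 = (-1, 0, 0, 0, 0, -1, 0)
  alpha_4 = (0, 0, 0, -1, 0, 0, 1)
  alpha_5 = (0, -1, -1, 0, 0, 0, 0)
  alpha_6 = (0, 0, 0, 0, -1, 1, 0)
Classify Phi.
type A_6

Compute the Cartan integers a_ij = 2(alpha_i, alpha_j)/(alpha_j, alpha_j); the resulting 6x6 Cartan matrix is
[[2, 0, -1, -1, 0, 0], [0, 2, 0, 0, -1, -1], [-1, 0, 2, 0, 0, -1], [-1, 0, 0, 2, 0, 0], [0, -1, 0, 0, 2, 0], [0, -1, -1, 0, 0, 2]].
All simple roots have the same length, so the diagram is simply laced. The associated Dynkin diagram is a chain of 6 nodes with single edges (A_6), so the type is A_6 (the algebra sl(7)).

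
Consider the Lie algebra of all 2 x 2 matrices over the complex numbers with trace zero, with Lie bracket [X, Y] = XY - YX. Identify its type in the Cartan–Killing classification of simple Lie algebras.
This is sl(2), which has dimension 2^2 - 1 = 3 and rank 2 - 1 = 1 (a Cartan subalgebra is the diagonal traceless matrices). In the classification of classical Lie algebras, the special linear algebra sl(n+1) has type A_n; here n = 1, so the Dynkin diagram is a chain of 1 nodes with single edges (A_1). Hence the type is A_1.

A1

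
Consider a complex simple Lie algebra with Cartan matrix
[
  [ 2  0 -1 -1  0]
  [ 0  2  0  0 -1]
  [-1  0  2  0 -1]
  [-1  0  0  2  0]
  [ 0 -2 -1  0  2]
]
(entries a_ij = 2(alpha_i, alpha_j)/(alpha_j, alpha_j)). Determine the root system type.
The matrix has rank 5 with 2's on the diagonal. Reading the off-diagonal entries as Dynkin edges (a single edge where a_ij = a_ji = -1; a double or triple edge where a_ij * a_ji = 2 or 3), the diagram is a chain of 5 nodes with a double edge at one end; the terminal node there is the unique short simple root (B_5). One simple-root ordering that puts it in standard form is (alpha_4, alpha_1, alpha_3, alpha_5, alpha_2). So the algebra is type B_5, i.e. so(11).

B5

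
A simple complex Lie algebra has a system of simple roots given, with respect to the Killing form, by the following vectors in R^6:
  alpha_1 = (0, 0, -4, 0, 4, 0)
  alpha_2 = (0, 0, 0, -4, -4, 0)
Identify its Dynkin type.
A_2

Compute the Cartan integers a_ij = 2(alpha_i, alpha_j)/(alpha_j, alpha_j); the resulting 2x2 Cartan matrix is
[[2, -1], [-1, 2]].
All simple roots have the same length, so the diagram is simply laced. The associated Dynkin diagram is a chain of 2 nodes with single edges (A_2), so the type is A_2 (the algebra sl(3)).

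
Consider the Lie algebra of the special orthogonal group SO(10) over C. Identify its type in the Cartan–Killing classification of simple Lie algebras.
type D_5

This is so(10) with 10 even, which has dimension 10(10-1)/2 = 45 and rank 10/2 = 5. In the classification of classical Lie algebras, the orthogonal algebra so(2n) in an even number of variables has type D_n; here n = 5, so the Dynkin diagram is a chain of 3 nodes with a fork of two nodes at one end (D_5). Hence the type is D_5.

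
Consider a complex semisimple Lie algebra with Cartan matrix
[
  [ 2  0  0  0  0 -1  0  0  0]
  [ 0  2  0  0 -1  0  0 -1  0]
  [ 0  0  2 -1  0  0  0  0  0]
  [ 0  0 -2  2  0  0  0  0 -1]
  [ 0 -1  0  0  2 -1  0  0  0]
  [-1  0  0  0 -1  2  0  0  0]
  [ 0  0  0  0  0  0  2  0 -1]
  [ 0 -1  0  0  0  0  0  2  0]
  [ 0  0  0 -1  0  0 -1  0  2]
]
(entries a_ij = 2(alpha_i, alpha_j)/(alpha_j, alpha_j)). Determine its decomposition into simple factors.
The diagram associated to this matrix has two connected components: the simple roots {alpha_1, alpha_2, alpha_5, alpha_6, alpha_8} form a chain of 5 nodes with single edges (A_5), and {alpha_3, alpha_4, alpha_7, alpha_9} form a chain of 4 nodes with a double edge at one end; the terminal node there is the unique short simple root (B_4). A semisimple Lie algebra decomposes uniquely as the direct sum of simple ideals, one per connected component of its Dynkin diagram, so g ≅ A_5 ⊕ B_4 (dimension 35 + 36 = 71).

A_5 + B_4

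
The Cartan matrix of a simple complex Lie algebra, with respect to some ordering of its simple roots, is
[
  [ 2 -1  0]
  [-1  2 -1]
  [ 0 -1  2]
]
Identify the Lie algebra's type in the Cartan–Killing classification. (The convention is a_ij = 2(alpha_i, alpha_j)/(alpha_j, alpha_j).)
The matrix has rank 3 with 2's on the diagonal. Reading the off-diagonal entries as Dynkin edges (a single edge where a_ij = a_ji = -1; a double or triple edge where a_ij * a_ji = 2 or 3), the diagram is a chain of 3 nodes with single edges (A_3). One simple-root ordering that puts it in standard form is (alpha_1, alpha_2, alpha_3). So the algebra is type A_3, i.e. sl(4).

A3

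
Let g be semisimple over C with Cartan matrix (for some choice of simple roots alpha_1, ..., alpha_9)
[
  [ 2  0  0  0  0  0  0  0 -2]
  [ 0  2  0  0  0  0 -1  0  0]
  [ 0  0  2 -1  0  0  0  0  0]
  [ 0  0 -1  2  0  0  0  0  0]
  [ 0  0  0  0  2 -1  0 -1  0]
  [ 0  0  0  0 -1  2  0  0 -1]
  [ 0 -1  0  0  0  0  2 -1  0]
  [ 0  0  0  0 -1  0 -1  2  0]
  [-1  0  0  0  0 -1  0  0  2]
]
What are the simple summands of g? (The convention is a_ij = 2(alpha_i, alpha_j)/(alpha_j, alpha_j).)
type A_2 ⊕ type C_7

The diagram associated to this matrix has two connected components: the simple roots {alpha_3, alpha_4} form a chain of 2 nodes with single edges (A_2), and {alpha_1, alpha_2, alpha_5, alpha_6, alpha_7, alpha_8, alpha_9} form a chain of 7 nodes with a double edge at one end; the terminal node there is the unique long simple root (C_7). A semisimple Lie algebra decomposes uniquely as the direct sum of simple ideals, one per connected component of its Dynkin diagram, so g ≅ A_2 ⊕ C_7 (dimension 8 + 105 = 113).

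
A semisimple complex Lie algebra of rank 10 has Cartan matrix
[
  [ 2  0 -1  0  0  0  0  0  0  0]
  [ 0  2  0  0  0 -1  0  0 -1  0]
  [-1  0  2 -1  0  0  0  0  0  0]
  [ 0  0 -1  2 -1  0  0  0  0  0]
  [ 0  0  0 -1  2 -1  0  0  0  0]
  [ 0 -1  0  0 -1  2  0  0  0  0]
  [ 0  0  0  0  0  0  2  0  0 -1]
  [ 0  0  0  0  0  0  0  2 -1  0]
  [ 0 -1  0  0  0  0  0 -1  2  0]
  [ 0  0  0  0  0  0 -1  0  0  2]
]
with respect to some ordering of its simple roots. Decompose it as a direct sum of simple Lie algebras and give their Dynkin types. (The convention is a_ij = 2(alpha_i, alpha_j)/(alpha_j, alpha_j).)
The diagram associated to this matrix has two connected components: the simple roots {alpha_7, alpha_10} form a chain of 2 nodes with single edges (A_2), and {alpha_1, alpha_2, alpha_3, alpha_4, alpha_5, alpha_6, alpha_8, alpha_9} form a chain of 8 nodes with single edges (A_8). A semisimple Lie algebra decomposes uniquely as the direct sum of simple ideals, one per connected component of its Dynkin diagram, so g ≅ A_2 ⊕ A_8 (dimension 8 + 80 = 88).

A_2 (sl(3)) ⊕ A_8 (sl(9))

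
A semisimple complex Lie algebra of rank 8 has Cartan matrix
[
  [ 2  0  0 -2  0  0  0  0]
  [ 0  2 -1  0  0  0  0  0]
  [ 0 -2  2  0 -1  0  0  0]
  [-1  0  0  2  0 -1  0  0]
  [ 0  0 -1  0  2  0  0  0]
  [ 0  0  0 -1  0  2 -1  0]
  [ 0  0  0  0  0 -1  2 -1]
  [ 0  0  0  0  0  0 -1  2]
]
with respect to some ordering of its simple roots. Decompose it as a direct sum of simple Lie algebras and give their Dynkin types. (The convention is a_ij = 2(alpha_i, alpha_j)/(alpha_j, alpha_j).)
The diagram associated to this matrix has two connected components: the simple roots {alpha_2, alpha_3, alpha_5} form a chain of 3 nodes with a double edge at one end; the terminal node there is the unique short simple root (B_3), and {alpha_1, alpha_4, alpha_6, alpha_7, alpha_8} form a chain of 5 nodes with a double edge at one end; the terminal node there is the unique long simple root (C_5). A semisimple Lie algebra decomposes uniquely as the direct sum of simple ideals, one per connected component of its Dynkin diagram, so g ≅ B_3 ⊕ C_5 (dimension 21 + 55 = 76).

B_3 + C_5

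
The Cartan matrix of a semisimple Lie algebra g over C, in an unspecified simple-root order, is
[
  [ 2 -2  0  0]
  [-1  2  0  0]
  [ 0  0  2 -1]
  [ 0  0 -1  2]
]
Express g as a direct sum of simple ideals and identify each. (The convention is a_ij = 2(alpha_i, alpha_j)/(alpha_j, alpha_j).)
A_2 + B_2

The diagram associated to this matrix has two connected components: the simple roots {alpha_3, alpha_4} form a chain of 2 nodes with single edges (A_2), and {alpha_1, alpha_2} form a chain of 2 nodes with a double edge at one end; the terminal node there is the unique short simple root (B_2). A semisimple Lie algebra decomposes uniquely as the direct sum of simple ideals, one per connected component of its Dynkin diagram, so g ≅ A_2 ⊕ B_2 (dimension 8 + 10 = 18).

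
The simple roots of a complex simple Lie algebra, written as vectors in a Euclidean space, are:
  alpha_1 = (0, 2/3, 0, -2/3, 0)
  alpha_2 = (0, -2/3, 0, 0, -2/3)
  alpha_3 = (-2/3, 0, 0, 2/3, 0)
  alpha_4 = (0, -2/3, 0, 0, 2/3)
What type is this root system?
Compute the Cartan integers a_ij = 2(alpha_i, alpha_j)/(alpha_j, alpha_j); the resulting 4x4 Cartan matrix is
[[2, -1, -1, -1], [-1, 2, 0, 0], [-1, 0, 2, 0], [-1, 0, 0, 2]].
All simple roots have the same length, so the diagram is simply laced. The associated Dynkin diagram is a chain of 2 nodes with a fork of two nodes at one end (D_4), so the type is D_4 (the algebra so(8)).

D_4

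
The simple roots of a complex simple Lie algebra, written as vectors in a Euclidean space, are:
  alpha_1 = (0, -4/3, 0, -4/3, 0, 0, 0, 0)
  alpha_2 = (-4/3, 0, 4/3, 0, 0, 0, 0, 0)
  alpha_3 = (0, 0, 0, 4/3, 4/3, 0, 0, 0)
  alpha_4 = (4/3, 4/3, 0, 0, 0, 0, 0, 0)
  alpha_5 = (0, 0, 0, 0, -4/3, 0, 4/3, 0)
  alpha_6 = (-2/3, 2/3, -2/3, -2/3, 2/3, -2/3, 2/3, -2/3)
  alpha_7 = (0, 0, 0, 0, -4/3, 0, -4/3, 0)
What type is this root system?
Compute the Cartan integers a_ij = 2(alpha_i, alpha_j)/(alpha_j, alpha_j); the resulting 7x7 Cartan matrix is
[[2, 0, -1, -1, 0, 0, 0], [0, 2, 0, -1, 0, 0, 0], [-1, 0, 2, 0, -1, 0, -1], [-1, -1, 0, 2, 0, 0, 0], [0, 0, -1, 0, 2, 0, 0], [0, 0, 0, 0, 0, 2, -1], [0, 0, -1, 0, 0, -1, 2]].
All simple roots have the same length, so the diagram is simply laced. The associated Dynkin diagram is a chain of 6 nodes with one extra node attached to the third node from one end (E_7), so the type is E_7.

E7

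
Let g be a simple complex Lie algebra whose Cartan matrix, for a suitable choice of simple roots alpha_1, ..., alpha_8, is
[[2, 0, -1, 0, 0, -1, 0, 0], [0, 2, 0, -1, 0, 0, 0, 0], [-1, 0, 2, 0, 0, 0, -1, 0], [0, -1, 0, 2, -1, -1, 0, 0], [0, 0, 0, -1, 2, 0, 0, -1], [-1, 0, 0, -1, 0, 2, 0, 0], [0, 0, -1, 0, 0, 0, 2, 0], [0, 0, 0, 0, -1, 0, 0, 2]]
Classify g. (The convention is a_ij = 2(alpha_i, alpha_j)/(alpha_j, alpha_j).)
E8

The matrix has rank 8 with 2's on the diagonal. Reading the off-diagonal entries as Dynkin edges (a single edge where a_ij = a_ji = -1; a double or triple edge where a_ij * a_ji = 2 or 3), the diagram is a chain of 7 nodes with one extra node attached to the third node from one end (E_8). One simple-root ordering that puts it in standard form is (alpha_8, alpha_2, alpha_5, alpha_4, alpha_6, alpha_1, alpha_3, alpha_7). So the algebra is type E_8.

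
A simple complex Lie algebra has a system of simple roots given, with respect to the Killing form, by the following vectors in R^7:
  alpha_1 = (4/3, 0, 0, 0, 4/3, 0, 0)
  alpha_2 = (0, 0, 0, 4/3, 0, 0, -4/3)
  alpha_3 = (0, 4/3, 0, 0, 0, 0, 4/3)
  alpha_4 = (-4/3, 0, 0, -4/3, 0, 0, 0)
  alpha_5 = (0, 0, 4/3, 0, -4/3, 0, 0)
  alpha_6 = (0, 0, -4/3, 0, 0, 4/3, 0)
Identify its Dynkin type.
Compute the Cartan integers a_ij = 2(alpha_i, alpha_j)/(alpha_j, alpha_j); the resulting 6x6 Cartan matrix is
[[2, 0, 0, -1, -1, 0], [0, 2, -1, -1, 0, 0], [0, -1, 2, 0, 0, 0], [-1, -1, 0, 2, 0, 0], [-1, 0, 0, 0, 2, -1], [0, 0, 0, 0, -1, 2]].
All simple roots have the same length, so the diagram is simply laced. The associated Dynkin diagram is a chain of 6 nodes with single edges (A_6), so the type is A_6 (the algebra sl(7)).

A6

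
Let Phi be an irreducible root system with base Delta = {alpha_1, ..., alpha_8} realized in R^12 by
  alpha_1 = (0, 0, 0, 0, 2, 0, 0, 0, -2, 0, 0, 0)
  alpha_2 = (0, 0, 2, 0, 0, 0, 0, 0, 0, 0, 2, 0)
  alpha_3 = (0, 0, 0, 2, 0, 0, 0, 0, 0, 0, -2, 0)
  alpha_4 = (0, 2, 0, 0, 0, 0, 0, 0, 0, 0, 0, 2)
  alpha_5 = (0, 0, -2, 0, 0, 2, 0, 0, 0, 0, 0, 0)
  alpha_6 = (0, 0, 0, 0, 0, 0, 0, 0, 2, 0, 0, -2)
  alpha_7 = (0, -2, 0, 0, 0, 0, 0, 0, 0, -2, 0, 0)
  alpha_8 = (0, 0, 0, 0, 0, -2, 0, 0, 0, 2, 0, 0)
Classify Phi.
Compute the Cartan integers a_ij = 2(alpha_i, alpha_j)/(alpha_j, alpha_j); the resulting 8x8 Cartan matrix is
[[2, 0, 0, 0, 0, -1, 0, 0], [0, 2, -1, 0, -1, 0, 0, 0], [0, -1, 2, 0, 0, 0, 0, 0], [0, 0, 0, 2, 0, -1, -1, 0], [0, -1, 0, 0, 2, 0, 0, -1], [-1, 0, 0, -1, 0, 2, 0, 0], [0, 0, 0, -1, 0, 0, 2, -1], [0, 0, 0, 0, -1, 0, -1, 2]].
All simple roots have the same length, so the diagram is simply laced. The associated Dynkin diagram is a chain of 8 nodes with single edges (A_8), so the type is A_8 (the algebra sl(9)).

type A_8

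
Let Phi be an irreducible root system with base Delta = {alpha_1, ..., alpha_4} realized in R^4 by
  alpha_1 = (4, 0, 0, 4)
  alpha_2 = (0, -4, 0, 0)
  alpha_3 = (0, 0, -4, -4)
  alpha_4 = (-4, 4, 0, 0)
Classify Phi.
Compute the Cartan integers a_ij = 2(alpha_i, alpha_j)/(alpha_j, alpha_j); the resulting 4x4 Cartan matrix is
[[2, 0, -1, -1], [0, 2, 0, -1], [-1, 0, 2, 0], [-1, -2, 0, 2]].
The roots have two lengths (squared-length ratio 2:1); the short ones are alpha_{2}. The associated Dynkin diagram is a chain of 4 nodes with a double edge at one end; the terminal node there is the unique short simple root (B_4), so the type is B_4 (the algebra so(9)).

B_4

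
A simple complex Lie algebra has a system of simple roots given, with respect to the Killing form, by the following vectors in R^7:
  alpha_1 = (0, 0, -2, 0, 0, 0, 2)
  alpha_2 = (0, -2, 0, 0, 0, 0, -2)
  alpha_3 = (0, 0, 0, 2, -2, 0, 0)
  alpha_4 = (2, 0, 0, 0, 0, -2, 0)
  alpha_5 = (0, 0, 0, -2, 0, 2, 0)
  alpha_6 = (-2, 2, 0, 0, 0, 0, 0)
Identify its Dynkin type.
Compute the Cartan integers a_ij = 2(alpha_i, alpha_j)/(alpha_j, alpha_j); the resulting 6x6 Cartan matrix is
[[2, -1, 0, 0, 0, 0], [-1, 2, 0, 0, 0, -1], [0, 0, 2, 0, -1, 0], [0, 0, 0, 2, -1, -1], [0, 0, -1, -1, 2, 0], [0, -1, 0, -1, 0, 2]].
All simple roots have the same length, so the diagram is simply laced. The associated Dynkin diagram is a chain of 6 nodes with single edges (A_6), so the type is A_6 (the algebra sl(7)).

A6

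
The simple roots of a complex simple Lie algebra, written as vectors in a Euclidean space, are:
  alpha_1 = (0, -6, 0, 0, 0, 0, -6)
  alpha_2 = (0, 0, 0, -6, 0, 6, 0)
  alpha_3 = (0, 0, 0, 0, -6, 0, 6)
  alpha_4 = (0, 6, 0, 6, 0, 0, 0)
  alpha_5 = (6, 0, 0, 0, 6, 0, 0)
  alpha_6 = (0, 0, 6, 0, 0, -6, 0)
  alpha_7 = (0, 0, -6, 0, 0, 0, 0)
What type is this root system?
B_7 (so(15))

Compute the Cartan integers a_ij = 2(alpha_i, alpha_j)/(alpha_j, alpha_j); the resulting 7x7 Cartan matrix is
[[2, 0, -1, -1, 0, 0, 0], [0, 2, 0, -1, 0, -1, 0], [-1, 0, 2, 0, -1, 0, 0], [-1, -1, 0, 2, 0, 0, 0], [0, 0, -1, 0, 2, 0, 0], [0, -1, 0, 0, 0, 2, -2], [0, 0, 0, 0, 0, -1, 2]].
The roots have two lengths (squared-length ratio 2:1); the short ones are alpha_{7}. The associated Dynkin diagram is a chain of 7 nodes with a double edge at one end; the terminal node there is the unique short simple root (B_7), so the type is B_7 (the algebra so(15)).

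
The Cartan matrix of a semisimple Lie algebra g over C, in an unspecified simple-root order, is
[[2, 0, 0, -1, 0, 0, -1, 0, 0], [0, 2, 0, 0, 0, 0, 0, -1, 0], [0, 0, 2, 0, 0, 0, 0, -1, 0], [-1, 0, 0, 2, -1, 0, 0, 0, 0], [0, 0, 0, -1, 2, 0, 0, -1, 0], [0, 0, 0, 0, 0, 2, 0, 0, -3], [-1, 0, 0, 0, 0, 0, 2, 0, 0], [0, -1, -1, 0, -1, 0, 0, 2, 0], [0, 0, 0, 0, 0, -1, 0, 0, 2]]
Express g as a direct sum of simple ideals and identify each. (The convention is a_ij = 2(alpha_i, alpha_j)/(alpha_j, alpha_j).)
D_7 + G_2

The diagram associated to this matrix has two connected components: the simple roots {alpha_1, alpha_2, alpha_3, alpha_4, alpha_5, alpha_7, alpha_8} form a chain of 5 nodes with a fork of two nodes at one end (D_7), and {alpha_6, alpha_9} form two nodes joined by a triple edge (G_2). A semisimple Lie algebra decomposes uniquely as the direct sum of simple ideals, one per connected component of its Dynkin diagram, so g ≅ D_7 ⊕ G_2 (dimension 91 + 14 = 105).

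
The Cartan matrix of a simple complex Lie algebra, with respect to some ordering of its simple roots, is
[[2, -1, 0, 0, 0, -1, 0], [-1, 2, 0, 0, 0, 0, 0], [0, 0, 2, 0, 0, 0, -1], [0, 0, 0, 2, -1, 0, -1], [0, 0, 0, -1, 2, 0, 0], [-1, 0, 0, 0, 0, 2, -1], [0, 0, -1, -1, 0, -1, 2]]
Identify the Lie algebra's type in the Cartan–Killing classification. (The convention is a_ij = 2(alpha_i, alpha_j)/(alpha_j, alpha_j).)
E7

The matrix has rank 7 with 2's on the diagonal. Reading the off-diagonal entries as Dynkin edges (a single edge where a_ij = a_ji = -1; a double or triple edge where a_ij * a_ji = 2 or 3), the diagram is a chain of 6 nodes with one extra node attached to the third node from one end (E_7). One simple-root ordering that puts it in standard form is (alpha_5, alpha_3, alpha_4, alpha_7, alpha_6, alpha_1, alpha_2). So the algebra is type E_7.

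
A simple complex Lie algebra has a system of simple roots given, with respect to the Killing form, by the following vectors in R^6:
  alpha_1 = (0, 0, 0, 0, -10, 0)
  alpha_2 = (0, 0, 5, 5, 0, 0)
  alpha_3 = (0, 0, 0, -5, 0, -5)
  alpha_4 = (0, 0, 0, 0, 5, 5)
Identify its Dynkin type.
Compute the Cartan integers a_ij = 2(alpha_i, alpha_j)/(alpha_j, alpha_j); the resulting 4x4 Cartan matrix is
[[2, 0, 0, -2], [0, 2, -1, 0], [0, -1, 2, -1], [-1, 0, -1, 2]].
The roots have two lengths (squared-length ratio 2:1); the short ones are alpha_{2,3,4}. The associated Dynkin diagram is a chain of 4 nodes with a double edge at one end; the terminal node there is the unique long simple root (C_4), so the type is C_4 (the algebra sp(8)).

C_4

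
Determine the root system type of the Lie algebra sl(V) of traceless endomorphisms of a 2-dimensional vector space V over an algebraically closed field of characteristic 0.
type A_1

This is sl(2), which has dimension 2^2 - 1 = 3 and rank 2 - 1 = 1 (a Cartan subalgebra is the diagonal traceless matrices). In the classification of classical Lie algebras, the special linear algebra sl(n+1) has type A_n; here n = 1, so the Dynkin diagram is a chain of 1 nodes with single edges (A_1). Hence the type is A_1.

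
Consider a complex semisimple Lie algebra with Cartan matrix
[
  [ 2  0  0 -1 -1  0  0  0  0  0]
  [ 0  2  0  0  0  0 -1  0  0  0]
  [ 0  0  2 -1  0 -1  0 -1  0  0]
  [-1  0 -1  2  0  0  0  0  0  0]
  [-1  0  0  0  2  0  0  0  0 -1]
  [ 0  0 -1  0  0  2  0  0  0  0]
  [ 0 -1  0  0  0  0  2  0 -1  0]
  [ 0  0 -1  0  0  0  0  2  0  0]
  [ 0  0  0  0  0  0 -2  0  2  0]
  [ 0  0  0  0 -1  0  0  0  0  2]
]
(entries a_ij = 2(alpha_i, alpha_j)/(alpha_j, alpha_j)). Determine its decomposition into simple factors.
type C_3 + type D_7

The diagram associated to this matrix has two connected components: the simple roots {alpha_2, alpha_7, alpha_9} form a chain of 3 nodes with a double edge at one end; the terminal node there is the unique long simple root (C_3), and {alpha_1, alpha_3, alpha_4, alpha_5, alpha_6, alpha_8, alpha_10} form a chain of 5 nodes with a fork of two nodes at one end (D_7). A semisimple Lie algebra decomposes uniquely as the direct sum of simple ideals, one per connected component of its Dynkin diagram, so g ≅ C_3 ⊕ D_7 (dimension 21 + 91 = 112).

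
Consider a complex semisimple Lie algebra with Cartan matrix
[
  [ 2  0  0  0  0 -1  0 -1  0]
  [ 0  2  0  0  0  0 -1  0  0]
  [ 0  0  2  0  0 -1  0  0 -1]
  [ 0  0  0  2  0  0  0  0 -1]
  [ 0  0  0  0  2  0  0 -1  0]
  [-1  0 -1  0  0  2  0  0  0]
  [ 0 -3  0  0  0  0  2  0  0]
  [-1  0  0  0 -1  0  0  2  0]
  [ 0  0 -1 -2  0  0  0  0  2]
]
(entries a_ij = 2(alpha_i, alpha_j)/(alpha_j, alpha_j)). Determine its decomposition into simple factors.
B_7 (so(15)) + G_2

The diagram associated to this matrix has two connected components: the simple roots {alpha_1, alpha_3, alpha_4, alpha_5, alpha_6, alpha_8, alpha_9} form a chain of 7 nodes with a double edge at one end; the terminal node there is the unique short simple root (B_7), and {alpha_2, alpha_7} form two nodes joined by a triple edge (G_2). A semisimple Lie algebra decomposes uniquely as the direct sum of simple ideals, one per connected component of its Dynkin diagram, so g ≅ B_7 ⊕ G_2 (dimension 105 + 14 = 119).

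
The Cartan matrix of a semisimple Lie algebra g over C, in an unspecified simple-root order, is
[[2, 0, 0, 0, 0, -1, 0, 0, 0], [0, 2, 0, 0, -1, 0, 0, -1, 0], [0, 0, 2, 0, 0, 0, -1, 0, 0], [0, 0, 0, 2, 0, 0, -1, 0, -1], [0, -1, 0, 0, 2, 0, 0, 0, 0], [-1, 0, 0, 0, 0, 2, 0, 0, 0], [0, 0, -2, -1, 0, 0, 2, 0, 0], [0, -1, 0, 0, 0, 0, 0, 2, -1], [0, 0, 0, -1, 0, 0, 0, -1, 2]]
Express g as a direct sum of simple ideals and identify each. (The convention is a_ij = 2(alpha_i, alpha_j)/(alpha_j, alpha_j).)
type A_2 ⊕ type B_7

The diagram associated to this matrix has two connected components: the simple roots {alpha_1, alpha_6} form a chain of 2 nodes with single edges (A_2), and {alpha_2, alpha_3, alpha_4, alpha_5, alpha_7, alpha_8, alpha_9} form a chain of 7 nodes with a double edge at one end; the terminal node there is the unique short simple root (B_7). A semisimple Lie algebra decomposes uniquely as the direct sum of simple ideals, one per connected component of its Dynkin diagram, so g ≅ A_2 ⊕ B_7 (dimension 8 + 105 = 113).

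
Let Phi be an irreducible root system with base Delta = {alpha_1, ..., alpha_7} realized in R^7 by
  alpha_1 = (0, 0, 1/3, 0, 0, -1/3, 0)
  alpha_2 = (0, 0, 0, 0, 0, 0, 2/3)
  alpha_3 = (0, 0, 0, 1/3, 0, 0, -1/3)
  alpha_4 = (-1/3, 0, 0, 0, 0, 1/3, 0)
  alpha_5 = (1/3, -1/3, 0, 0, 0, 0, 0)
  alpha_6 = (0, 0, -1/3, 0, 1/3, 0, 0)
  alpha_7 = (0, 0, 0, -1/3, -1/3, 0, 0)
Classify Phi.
Compute the Cartan integers a_ij = 2(alpha_i, alpha_j)/(alpha_j, alpha_j); the resulting 7x7 Cartan matrix is
[[2, 0, 0, -1, 0, -1, 0], [0, 2, -2, 0, 0, 0, 0], [0, -1, 2, 0, 0, 0, -1], [-1, 0, 0, 2, -1, 0, 0], [0, 0, 0, -1, 2, 0, 0], [-1, 0, 0, 0, 0, 2, -1], [0, 0, -1, 0, 0, -1, 2]].
The roots have two lengths (squared-length ratio 2:1); the short ones are alpha_{1,3,4,5,6,7}. The associated Dynkin diagram is a chain of 7 nodes with a double edge at one end; the terminal node there is the unique long simple root (C_7), so the type is C_7 (the algebra sp(14)).

C_7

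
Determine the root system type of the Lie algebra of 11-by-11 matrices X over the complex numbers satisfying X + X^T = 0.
B5

This is so(11) with 11 odd, which has dimension 11(11-1)/2 = 55 and rank (11-1)/2 = 5. In the classification of classical Lie algebras, the orthogonal algebra so(2n+1) in an odd number of variables has type B_n; here n = 5, so the Dynkin diagram is a chain of 5 nodes with a double edge at one end; the terminal node there is the unique short simple root (B_5). Hence the type is B_5.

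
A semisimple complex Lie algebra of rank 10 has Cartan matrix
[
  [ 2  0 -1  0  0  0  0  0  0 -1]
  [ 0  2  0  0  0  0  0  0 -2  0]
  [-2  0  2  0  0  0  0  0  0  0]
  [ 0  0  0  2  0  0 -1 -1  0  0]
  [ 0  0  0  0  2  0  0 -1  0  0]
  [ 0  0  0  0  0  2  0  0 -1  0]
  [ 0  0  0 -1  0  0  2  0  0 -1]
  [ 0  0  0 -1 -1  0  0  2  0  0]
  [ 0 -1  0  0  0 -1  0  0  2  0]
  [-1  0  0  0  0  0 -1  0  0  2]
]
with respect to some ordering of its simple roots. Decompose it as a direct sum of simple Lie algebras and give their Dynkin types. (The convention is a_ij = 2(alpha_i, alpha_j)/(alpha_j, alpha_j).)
The diagram associated to this matrix has two connected components: the simple roots {alpha_2, alpha_6, alpha_9} form a chain of 3 nodes with a double edge at one end; the terminal node there is the unique long simple root (C_3), and {alpha_1, alpha_3, alpha_4, alpha_5, alpha_7, alpha_8, alpha_10} form a chain of 7 nodes with a double edge at one end; the terminal node there is the unique long simple root (C_7). A semisimple Lie algebra decomposes uniquely as the direct sum of simple ideals, one per connected component of its Dynkin diagram, so g ≅ C_3 ⊕ C_7 (dimension 21 + 105 = 126).

C3 + C7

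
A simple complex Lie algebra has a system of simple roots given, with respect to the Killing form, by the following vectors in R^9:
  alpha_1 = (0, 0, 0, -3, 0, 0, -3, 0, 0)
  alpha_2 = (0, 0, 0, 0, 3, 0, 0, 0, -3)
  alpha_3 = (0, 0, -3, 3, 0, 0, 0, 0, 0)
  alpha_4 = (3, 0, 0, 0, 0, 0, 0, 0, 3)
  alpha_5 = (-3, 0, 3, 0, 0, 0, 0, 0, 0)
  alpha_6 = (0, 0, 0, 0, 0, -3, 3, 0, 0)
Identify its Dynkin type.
type A_6

Compute the Cartan integers a_ij = 2(alpha_i, alpha_j)/(alpha_j, alpha_j); the resulting 6x6 Cartan matrix is
[[2, 0, -1, 0, 0, -1], [0, 2, 0, -1, 0, 0], [-1, 0, 2, 0, -1, 0], [0, -1, 0, 2, -1, 0], [0, 0, -1, -1, 2, 0], [-1, 0, 0, 0, 0, 2]].
All simple roots have the same length, so the diagram is simply laced. The associated Dynkin diagram is a chain of 6 nodes with single edges (A_6), so the type is A_6 (the algebra sl(7)).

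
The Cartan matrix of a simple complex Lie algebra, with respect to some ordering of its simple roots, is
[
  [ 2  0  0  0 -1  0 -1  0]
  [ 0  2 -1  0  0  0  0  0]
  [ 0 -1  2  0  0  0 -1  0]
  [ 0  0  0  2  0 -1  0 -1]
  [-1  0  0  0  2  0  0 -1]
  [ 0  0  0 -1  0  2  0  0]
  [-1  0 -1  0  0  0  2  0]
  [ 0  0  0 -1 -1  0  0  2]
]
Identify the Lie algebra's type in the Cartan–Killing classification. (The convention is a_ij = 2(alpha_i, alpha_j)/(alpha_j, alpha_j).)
The matrix has rank 8 with 2's on the diagonal. Reading the off-diagonal entries as Dynkin edges (a single edge where a_ij = a_ji = -1; a double or triple edge where a_ij * a_ji = 2 or 3), the diagram is a chain of 8 nodes with single edges (A_8). One simple-root ordering that puts it in standard form is (alpha_6, alpha_4, alpha_8, alpha_5, alpha_1, alpha_7, alpha_3, alpha_2). So the algebra is type A_8, i.e. sl(9).

A8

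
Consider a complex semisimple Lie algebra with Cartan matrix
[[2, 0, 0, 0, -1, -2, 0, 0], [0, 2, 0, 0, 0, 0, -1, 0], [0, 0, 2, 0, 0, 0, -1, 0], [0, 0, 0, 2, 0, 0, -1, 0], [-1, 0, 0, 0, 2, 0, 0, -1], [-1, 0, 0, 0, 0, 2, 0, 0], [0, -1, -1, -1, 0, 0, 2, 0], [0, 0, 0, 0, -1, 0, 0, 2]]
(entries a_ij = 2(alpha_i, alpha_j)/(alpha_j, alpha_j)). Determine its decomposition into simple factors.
The diagram associated to this matrix has two connected components: the simple roots {alpha_1, alpha_5, alpha_6, alpha_8} form a chain of 4 nodes with a double edge at one end; the terminal node there is the unique short simple root (B_4), and {alpha_2, alpha_3, alpha_4, alpha_7} form a chain of 2 nodes with a fork of two nodes at one end (D_4). A semisimple Lie algebra decomposes uniquely as the direct sum of simple ideals, one per connected component of its Dynkin diagram, so g ≅ B_4 ⊕ D_4 (dimension 36 + 28 = 64).

type B_4 ⊕ type D_4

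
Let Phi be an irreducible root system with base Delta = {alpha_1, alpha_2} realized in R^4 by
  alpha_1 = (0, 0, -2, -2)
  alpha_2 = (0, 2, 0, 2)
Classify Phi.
Compute the Cartan integers a_ij = 2(alpha_i, alpha_j)/(alpha_j, alpha_j); the resulting 2x2 Cartan matrix is
[[2, -1], [-1, 2]].
All simple roots have the same length, so the diagram is simply laced. The associated Dynkin diagram is a chain of 2 nodes with single edges (A_2), so the type is A_2 (the algebra sl(3)).

A2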